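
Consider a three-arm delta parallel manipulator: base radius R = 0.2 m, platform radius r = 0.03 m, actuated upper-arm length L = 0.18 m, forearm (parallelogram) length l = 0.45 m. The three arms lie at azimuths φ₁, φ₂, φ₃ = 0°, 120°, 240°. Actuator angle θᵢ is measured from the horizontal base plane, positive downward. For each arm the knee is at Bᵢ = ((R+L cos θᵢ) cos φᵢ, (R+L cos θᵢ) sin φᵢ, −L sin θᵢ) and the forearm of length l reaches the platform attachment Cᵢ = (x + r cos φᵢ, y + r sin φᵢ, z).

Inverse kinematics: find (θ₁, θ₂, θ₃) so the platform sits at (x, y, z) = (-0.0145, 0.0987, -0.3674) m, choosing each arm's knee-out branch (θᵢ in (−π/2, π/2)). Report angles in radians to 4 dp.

θ₁ = 0.5240, θ₂ = 0.0002, θ₃ = 0.7854

φ1=0.0° → target in arm frame (-0.0145, 0.0987)
  A cos θ + B sin θ = C:  0.1845·cos θ + -0.3674·sin θ = -0.0241
  γ=atan2(-0.3674,0.1845)=-1.1054;  ψ=arccos(-0.0585)=1.6294;  θ1=γ+ψ≈0.5240
φ2=120.0° → target in arm frame (0.0927, -0.0368)
  A cos θ + B sin θ = C:  0.0773·cos θ + -0.3674·sin θ = 0.0772
  θ2 = atan2(B,A) + arccos(C/0.3754) = 0.0002
φ3=240.0° → target in arm frame (-0.0782, -0.0619)
  A cos θ + B sin θ = C:  0.2482·cos θ + -0.3674·sin θ = -0.0843
  θ3 = atan2(B,A) + arccos(C/0.4434) = 0.7854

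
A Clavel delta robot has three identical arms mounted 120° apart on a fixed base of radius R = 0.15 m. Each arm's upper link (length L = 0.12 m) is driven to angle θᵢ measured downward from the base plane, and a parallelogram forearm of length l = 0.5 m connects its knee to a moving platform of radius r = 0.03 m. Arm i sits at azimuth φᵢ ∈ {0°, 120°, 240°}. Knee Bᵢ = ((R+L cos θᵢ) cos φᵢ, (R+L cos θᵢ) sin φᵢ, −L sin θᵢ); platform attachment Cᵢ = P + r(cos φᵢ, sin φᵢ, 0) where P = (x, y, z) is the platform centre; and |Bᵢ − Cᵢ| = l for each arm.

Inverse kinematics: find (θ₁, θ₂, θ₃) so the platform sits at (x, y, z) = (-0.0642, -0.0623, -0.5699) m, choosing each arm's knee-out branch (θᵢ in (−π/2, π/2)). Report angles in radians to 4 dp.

rotate P by −φ1: (-0.0642, -0.0623, -0.5699)
  A=0.1842, B=-0.5699, C=(l²−L²−A²−y'²−z²)/(2L)=-0.5292
  θ1 = atan2(B,A) + arccos(C/0.5989) = 1.3959
arm 2 (φ=120.0°): x'=-0.0219, y'=0.0867
  A=0.1419, B=-0.5699, C=(l²−L²−A²−y'²−z²)/(2L)=-0.4868
  √(A²+B²)=0.5873;  θ2 = -1.3268+2.5479 ≈ 1.2211
φ3=240.0° → target in arm frame (0.0861, -0.0244)
  A=0.0339, B=-0.5699, C=(l²−L²−A²−y'²−z²)/(2L)=-0.3789
  γ=atan2(-0.5699,0.0339)=-1.5113;  ψ=arccos(-0.6637)=2.2965;  θ3=γ+ψ≈0.7852

θ₁ = 1.3959, θ₂ = 1.2211, θ₃ = 0.7852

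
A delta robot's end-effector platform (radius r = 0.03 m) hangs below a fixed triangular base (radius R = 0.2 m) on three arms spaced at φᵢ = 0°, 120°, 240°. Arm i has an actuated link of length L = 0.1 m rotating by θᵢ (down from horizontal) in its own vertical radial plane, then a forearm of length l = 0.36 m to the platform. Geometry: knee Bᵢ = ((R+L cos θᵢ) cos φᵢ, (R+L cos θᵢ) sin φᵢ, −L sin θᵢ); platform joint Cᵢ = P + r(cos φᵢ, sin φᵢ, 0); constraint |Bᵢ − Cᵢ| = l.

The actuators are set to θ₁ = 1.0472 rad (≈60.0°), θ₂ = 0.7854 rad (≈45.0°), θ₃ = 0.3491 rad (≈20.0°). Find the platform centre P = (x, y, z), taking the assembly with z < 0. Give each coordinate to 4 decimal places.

φ1=0.0°: virtual centre (0.2200, 0.0000, -0.0866), radius l
arm 2 at φ=120.0°: e+L cos θ2 = 0.2407;  centre 2 = (-0.1204, 0.2085, -0.0707)
arm 3 at φ=240.0°: e+L cos θ3 = 0.2640;  centre 3 = (-0.1320, -0.2286, -0.0342)
|centre ₂|²−|centre ₁|² = 0.0070;  |centre ₃|²−|centre ₁|² = 0.0149
linear system: -0.6807x+0.4169y = 0.0070−0.0318z; -0.7040x+-0.4572y = 0.0149−0.1048z
Cramer: x(z) = -0.0156+0.0963z;  y(z) = -0.0086+0.0810z
sphere 1 gives Az²+Bz+C=0 with A=1.0158, B=0.1264, C=-0.0665;  B²−4AC=0.2862;  roots -0.3256, 0.2011;  negative root z = -0.3256
x = -0.0470, y = -0.0350

(-0.0470, -0.0350, -0.3256)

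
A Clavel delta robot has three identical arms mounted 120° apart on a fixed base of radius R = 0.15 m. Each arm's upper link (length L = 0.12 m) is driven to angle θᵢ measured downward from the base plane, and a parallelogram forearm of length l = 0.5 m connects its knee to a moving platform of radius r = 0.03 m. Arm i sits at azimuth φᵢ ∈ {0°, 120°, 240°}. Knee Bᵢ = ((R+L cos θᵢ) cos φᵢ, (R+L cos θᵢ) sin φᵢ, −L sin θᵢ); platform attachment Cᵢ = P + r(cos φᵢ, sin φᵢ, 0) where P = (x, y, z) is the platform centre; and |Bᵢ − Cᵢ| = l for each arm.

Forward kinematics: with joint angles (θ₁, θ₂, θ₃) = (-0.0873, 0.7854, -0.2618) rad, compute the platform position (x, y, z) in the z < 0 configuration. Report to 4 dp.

(0.0583, -0.1436, -0.4329)

φ1=0.0°: virtual centre (0.2395, 0.0000, 0.0105), radius l
φ2=120.0°: virtual centre (-0.1024, 0.1774, -0.0849), radius l
O3 = (0.2359·cos240.0°, 0.2359·sin240.0°, 0.0311) = (-0.1180, -0.2043, 0.0311)
|O₂|²−|O₁|² = -0.0083;  |O₃|²−|O₁|² = -0.0009
linear system: -0.6839x+0.3548y = -0.0083−-0.1906z; -0.7150x+-0.4086y = -0.0009−0.0412z
Cramer: x(z) = 0.0070-0.1187z;  y(z) = -0.0100+0.3085z
quadratic in z: (1.1093)z²+(0.0281)z+(-0.1957)=0, √Δ=0.9322 → z ∈ {-0.4329, 0.4076}; z = -0.4329 (taking z<0)
x = 0.0583, y = -0.1436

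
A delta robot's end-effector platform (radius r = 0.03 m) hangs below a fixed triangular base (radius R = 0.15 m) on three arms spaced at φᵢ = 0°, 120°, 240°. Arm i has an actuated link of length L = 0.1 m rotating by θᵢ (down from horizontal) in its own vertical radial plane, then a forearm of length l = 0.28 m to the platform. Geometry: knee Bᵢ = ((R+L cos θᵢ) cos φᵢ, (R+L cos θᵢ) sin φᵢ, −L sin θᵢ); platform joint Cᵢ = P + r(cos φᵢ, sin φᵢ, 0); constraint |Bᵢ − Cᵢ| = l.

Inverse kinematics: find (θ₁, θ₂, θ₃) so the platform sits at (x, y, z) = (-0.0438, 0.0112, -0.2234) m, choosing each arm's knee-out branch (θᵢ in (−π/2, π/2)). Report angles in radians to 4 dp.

θ₁ = 0.7860, θ₂ = 0.1750, θ₃ = 0.3491

φ1=0.0° → target in arm frame (-0.0438, 0.0112)
  A=0.1638, B=-0.2234, C=(l²−L²−A²−y'²−z²)/(2L)=-0.0423
  √(A²+B²)=0.2770;  θ1 = -0.9381+1.7242 ≈ 0.7860
rotate P by −φ2: (0.0316, 0.0323, -0.2234)
  A=0.0884, B=-0.2234, C=(l²−L²−A²−y'²−z²)/(2L)=0.0482
  √(A²+B²)=0.2403;  θ2 = -1.1940+1.3690 ≈ 0.1750
arm 3 (φ=240.0°): x'=0.0122, y'=-0.0435
  A cos θ + B sin θ = C:  0.1078·cos θ + -0.2234·sin θ = 0.0249
  √(A²+B²)=0.2480;  θ3 = -1.1212+1.4703 ≈ 0.3491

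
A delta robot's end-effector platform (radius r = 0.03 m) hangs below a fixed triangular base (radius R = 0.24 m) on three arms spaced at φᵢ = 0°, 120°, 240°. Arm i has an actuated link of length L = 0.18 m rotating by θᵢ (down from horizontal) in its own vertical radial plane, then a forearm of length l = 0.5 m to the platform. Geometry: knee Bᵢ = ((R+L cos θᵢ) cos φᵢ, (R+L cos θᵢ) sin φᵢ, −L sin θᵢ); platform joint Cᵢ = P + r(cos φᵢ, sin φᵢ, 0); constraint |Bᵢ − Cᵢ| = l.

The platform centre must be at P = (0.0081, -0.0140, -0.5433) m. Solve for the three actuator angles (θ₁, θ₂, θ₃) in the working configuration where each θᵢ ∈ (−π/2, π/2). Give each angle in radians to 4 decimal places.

rotate P by −φ1: (0.0081, -0.0140, -0.5433)
  A=0.2019, B=-0.5433, C=(l²−L²−A²−y'²−z²)/(2L)=-0.3293
  θ1 = atan2(B,A) + arccos(C/0.5796) = 0.9600
φ2=120.0° → target in arm frame (-0.0162, 0.0000)
  A=0.2262, B=-0.5433, C=(l²−L²−A²−y'²−z²)/(2L)=-0.3576
  γ=atan2(-0.5433,0.2262)=-1.1763;  ψ=arccos(-0.6076)=2.2239;  θ2=γ+ψ≈1.0475
rotate P by −φ3: (0.0081, 0.0140, -0.5433)
  A cos θ + B sin θ = C:  0.2019·cos θ + -0.5433·sin θ = -0.3293
  γ=atan2(-0.5433,0.2019)=-1.2150;  ψ=arccos(-0.5681)=2.1750;  θ3=γ+ψ≈0.9601

θ₁ = 0.9600, θ₂ = 1.0475, θ₃ = 0.9601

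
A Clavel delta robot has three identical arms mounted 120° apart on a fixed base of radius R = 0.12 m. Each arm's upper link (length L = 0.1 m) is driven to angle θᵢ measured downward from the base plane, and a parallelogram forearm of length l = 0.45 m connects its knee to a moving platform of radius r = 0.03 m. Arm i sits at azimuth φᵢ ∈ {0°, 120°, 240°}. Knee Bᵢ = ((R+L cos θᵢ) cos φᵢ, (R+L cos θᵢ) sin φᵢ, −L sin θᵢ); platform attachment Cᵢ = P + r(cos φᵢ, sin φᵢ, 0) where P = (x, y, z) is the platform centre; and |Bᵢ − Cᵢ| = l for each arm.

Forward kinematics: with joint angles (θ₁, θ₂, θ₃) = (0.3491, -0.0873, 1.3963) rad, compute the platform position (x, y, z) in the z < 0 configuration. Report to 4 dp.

(0.0583, 0.2098, -0.4120)

φ1=0.0°: virtual centre (0.1840, 0.0000, -0.0342), radius l
O2 = (0.1896·cos120.0°, 0.1896·sin120.0°, 0.0087) = (-0.0948, 0.1642, 0.0087)
arm 3 at φ=240.0°: (R−r)+L cos θ3 = 0.1074;  O3 = (-0.0537, -0.0930, -0.0985)
|O₂|²−|O₁|² = 0.0010;  |O₃|²−|O₁|² = -0.0138
plane₁₂: -0.5576x+0.3284y+0.0858z = 0.0010
det = 0.2598;  x = 0.0167+-0.1011z,  y = 0.0315+-0.4330z
quadratic in z: (1.1977)z²+(0.0750)z+(-0.1724)=0, √Δ=0.9118 → z ∈ {-0.4120, 0.3493}; z = -0.4120 (taking z<0)
x = 0.0583, y = 0.2098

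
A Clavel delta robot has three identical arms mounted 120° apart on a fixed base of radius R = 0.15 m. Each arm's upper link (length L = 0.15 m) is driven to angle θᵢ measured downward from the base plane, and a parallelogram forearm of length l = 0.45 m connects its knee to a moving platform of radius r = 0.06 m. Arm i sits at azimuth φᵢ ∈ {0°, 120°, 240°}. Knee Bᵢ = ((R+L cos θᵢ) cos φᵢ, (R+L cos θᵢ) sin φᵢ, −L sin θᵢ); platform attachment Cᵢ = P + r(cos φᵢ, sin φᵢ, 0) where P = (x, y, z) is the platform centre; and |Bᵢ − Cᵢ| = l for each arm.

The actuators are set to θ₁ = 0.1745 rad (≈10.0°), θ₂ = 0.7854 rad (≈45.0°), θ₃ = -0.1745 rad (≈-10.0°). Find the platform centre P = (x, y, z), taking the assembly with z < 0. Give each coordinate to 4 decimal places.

centre 1 = (0.2377·cos0.0°, 0.2377·sin0.0°, -0.0260) = (0.2377, 0.0000, -0.0260)
φ2=120.0°: virtual centre (-0.0980, 0.1698, -0.1061), radius l
arm 3 at φ=240.0°: (R−r)+L cos θ3 = 0.2377;  centre 3 = (-0.1189, -0.2059, 0.0260)
subtract pairs → two planes through P
linear system: -0.6715x+0.3396y = -0.0075−-0.1600z; -0.7132x+-0.4117y = 0.0000−0.1042z
Cramer: x(z) = 0.0060-0.0588z;  y(z) = -0.0103+0.3549z
into |P−centre ₁|² = l²: 1.1294z² + 0.0720z + -0.1480 = 0;  Δ = 0.6738;  z = -0.3953 or 0.3315 → z<0 root = -0.3953
x = 0.0292, y = -0.1506

(0.0292, -0.1506, -0.3953)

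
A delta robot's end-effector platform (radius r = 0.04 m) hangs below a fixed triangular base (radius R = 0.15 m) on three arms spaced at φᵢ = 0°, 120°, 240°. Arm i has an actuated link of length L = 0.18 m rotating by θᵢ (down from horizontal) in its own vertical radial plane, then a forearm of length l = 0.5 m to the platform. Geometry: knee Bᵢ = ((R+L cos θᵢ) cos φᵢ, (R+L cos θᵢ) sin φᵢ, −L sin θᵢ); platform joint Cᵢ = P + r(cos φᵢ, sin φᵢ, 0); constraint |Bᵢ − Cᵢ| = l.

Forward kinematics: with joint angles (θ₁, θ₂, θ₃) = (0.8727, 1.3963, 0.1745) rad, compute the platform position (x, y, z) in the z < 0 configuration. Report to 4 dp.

(-0.0015, -0.2439, -0.5106)

φ1=0.0°: virtual centre (0.2257, 0.0000, -0.1379), radius l
arm 2 at φ=120.0°: e+L cos θ2 = 0.1413;  centre 2 = (-0.0706, 0.1223, -0.1773)
centre 3 = (0.2873·cos240.0°, 0.2873·sin240.0°, -0.0313) = (-0.1436, -0.2488, -0.0313)
eliminate P² terms by subtracting sphere 1 from 2 and 3
plane₁₂: -0.5926x+0.2447y+-0.0787z = -0.0186
Cramer: x(z) = 0.0125+0.0273z;  y(z) = -0.0457+0.3881z
sphere 1 gives Az²+Bz+C=0 with A=1.1514, B=0.2286, C=-0.1834;  B²−4AC=0.8970;  roots -0.5106, 0.3120;  negative root z = -0.5106
x = -0.0015, y = -0.2439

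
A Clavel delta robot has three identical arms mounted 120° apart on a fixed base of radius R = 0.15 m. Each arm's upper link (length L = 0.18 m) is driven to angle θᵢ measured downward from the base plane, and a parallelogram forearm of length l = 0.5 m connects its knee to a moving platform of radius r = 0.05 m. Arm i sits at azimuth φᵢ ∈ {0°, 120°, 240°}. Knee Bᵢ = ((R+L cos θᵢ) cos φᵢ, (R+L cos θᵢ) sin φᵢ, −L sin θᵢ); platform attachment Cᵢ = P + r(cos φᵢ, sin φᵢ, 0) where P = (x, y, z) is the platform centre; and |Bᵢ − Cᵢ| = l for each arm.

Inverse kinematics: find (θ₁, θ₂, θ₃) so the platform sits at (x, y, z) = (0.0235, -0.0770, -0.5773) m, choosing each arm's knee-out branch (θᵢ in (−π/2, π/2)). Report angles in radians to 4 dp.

θ₁ = 0.7852, θ₂ = 1.0471, θ₃ = 0.6982

φ1=0.0° → target in arm frame (0.0235, -0.0770)
  e−x'=0.0765;  (l²−L²−(e−x')²−y'²−z²)/2L = -0.3540
  γ=atan2(-0.5773,0.0765)=-1.4391;  ψ=arccos(-0.6080)=2.2243;  θ1=γ+ψ≈0.7852
arm 2 (φ=120.0°): x'=-0.0784, y'=0.0181
  A cos θ + B sin θ = C:  0.1784·cos θ + -0.5773·sin θ = -0.4107
  θ2 = atan2(B,A) + arccos(C/0.6042) = 1.0471
rotate P by −φ3: (0.0549, 0.0589, -0.5773)
  A cos θ + B sin θ = C:  0.0451·cos θ + -0.5773·sin θ = -0.3366
  θ3 = atan2(B,A) + arccos(C/0.5791) = 0.6982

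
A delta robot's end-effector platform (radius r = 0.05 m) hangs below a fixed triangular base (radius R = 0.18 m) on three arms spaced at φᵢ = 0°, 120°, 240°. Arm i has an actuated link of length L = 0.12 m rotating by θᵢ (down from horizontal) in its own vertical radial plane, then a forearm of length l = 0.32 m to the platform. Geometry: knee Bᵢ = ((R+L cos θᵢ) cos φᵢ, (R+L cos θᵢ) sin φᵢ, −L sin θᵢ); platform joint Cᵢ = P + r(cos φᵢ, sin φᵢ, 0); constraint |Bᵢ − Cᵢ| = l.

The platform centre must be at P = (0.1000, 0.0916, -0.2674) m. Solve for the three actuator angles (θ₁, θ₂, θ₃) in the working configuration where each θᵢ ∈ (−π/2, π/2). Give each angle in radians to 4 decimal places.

arm 1 (φ=0.0°): x'=0.1000, y'=0.0916
  e−x'=0.0300;  (l²−L²−(e−x')²−y'²−z²)/2L = 0.0300
  √(A²+B²)=0.2691;  θ1 = -1.4591+1.4590 ≈ -0.0001
rotate P by −φ2: (0.0293, -0.1324, -0.2674)
  A cos θ + B sin θ = C:  0.1007·cos θ + -0.2674·sin θ = -0.0465
  θ2 = atan2(B,A) + arccos(C/0.2857) = 0.5237
rotate P by −φ3: (-0.1293, 0.0408, -0.2674)
  e−x'=0.2593;  (l²−L²−(e−x')²−y'²−z²)/2L = -0.2184
  γ=atan2(-0.2674,0.2593)=-0.8007;  ψ=arccos(-0.5863)=2.1973;  θ3=γ+ψ≈1.3966

θ₁ = -0.0001, θ₂ = 0.5237, θ₃ = 1.3966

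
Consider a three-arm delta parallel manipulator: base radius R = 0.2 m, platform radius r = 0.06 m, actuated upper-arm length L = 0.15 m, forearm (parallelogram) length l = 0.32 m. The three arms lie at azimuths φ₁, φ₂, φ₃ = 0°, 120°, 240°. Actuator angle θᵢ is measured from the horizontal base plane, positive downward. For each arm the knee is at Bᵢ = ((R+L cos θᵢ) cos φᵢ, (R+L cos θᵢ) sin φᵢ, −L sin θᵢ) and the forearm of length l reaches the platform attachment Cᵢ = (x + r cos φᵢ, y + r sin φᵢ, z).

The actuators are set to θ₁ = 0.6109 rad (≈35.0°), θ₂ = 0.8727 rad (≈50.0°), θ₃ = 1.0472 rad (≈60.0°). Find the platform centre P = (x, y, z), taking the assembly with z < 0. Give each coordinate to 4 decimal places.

(0.0453, 0.0212, -0.3198)

S1 = (0.2629·cos0.0°, 0.2629·sin0.0°, -0.0860) = (0.2629, 0.0000, -0.0860)
S2 = (0.2364·cos120.0°, 0.2364·sin120.0°, -0.1149) = (-0.1182, 0.2047, -0.1149)
S3 = (0.2150·cos240.0°, 0.2150·sin240.0°, -0.1299) = (-0.1075, -0.1862, -0.1299)
eliminate P² terms by subtracting sphere 1 from 2 and 3
[-0.7622 0.4095 -0.0577]·P = -0.0074;  [-0.7407 -0.3724 -0.0877]·P = -0.0134
det = 0.5871;  x = 0.0140+-0.0978z,  y = 0.0081+-0.0410z
into |P−S₁|² = l²: 1.0112z² + 0.2201z + -0.0330 = 0;  Δ = 0.1820;  z = -0.3198 or 0.1021 → z<0 root = -0.3198
x = 0.0453, y = 0.0212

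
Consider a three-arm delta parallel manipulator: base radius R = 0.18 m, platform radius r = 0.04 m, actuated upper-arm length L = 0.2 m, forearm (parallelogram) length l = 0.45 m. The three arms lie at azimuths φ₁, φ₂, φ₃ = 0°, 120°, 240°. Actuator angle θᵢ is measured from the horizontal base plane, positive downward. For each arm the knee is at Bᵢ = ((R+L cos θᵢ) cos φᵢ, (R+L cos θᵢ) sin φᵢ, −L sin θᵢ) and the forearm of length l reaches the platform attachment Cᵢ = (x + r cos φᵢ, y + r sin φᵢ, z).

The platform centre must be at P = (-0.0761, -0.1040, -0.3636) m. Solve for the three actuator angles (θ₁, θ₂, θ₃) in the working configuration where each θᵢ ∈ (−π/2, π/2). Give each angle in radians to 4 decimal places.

φ1=0.0° → target in arm frame (-0.0761, -0.1040)
  e−x'=0.2161;  (l²−L²−(e−x')²−y'²−z²)/2L = -0.0681
  θ1 = atan2(B,A) + arccos(C/0.4230) = 0.6978
φ2=120.0° → target in arm frame (-0.0520, 0.1179)
  e−x'=0.1920;  (l²−L²−(e−x')²−y'²−z²)/2L = -0.0512
  √(A²+B²)=0.4112;  θ2 = -1.0849+1.6956 ≈ 0.6107
φ3=240.0° → target in arm frame (0.1281, -0.0139)
  A=0.0119, B=-0.3636, C=(l²−L²−A²−y'²−z²)/(2L)=0.0749
  √(A²+B²)=0.3638;  θ3 = -1.5381+1.3634 ≈ -0.1747

θ₁ = 0.6978, θ₂ = 0.6107, θ₃ = -0.1747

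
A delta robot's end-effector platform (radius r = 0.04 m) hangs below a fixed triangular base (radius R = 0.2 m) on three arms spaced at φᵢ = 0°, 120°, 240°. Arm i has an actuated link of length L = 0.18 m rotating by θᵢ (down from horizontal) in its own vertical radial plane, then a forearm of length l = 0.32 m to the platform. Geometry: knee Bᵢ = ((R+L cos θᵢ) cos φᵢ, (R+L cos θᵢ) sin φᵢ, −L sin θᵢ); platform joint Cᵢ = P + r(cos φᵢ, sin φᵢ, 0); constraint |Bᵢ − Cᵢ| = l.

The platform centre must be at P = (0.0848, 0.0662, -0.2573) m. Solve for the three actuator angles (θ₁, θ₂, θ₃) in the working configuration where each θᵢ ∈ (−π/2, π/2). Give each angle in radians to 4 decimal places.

arm 1 (φ=0.0°): x'=0.0848, y'=0.0662
  A cos θ + B sin θ = C:  0.0752·cos θ + -0.2573·sin θ = -0.0173
  √(A²+B²)=0.2681;  θ1 = -1.2865+1.6355 ≈ 0.3491
arm 2 (φ=120.0°): x'=0.0149, y'=-0.1065
  A cos θ + B sin θ = C:  0.1451·cos θ + -0.2573·sin θ = -0.0794
  γ=atan2(-0.2573,0.1451)=-1.0574;  ψ=arccos(-0.2689)=1.8431;  θ2=γ+ψ≈0.7857
arm 3 (φ=240.0°): x'=-0.0997, y'=0.0403
  A cos θ + B sin θ = C:  0.2597·cos θ + -0.2573·sin θ = -0.1814
  θ3 = atan2(B,A) + arccos(C/0.3656) = 1.3092

θ₁ = 0.3491, θ₂ = 0.7857, θ₃ = 1.3092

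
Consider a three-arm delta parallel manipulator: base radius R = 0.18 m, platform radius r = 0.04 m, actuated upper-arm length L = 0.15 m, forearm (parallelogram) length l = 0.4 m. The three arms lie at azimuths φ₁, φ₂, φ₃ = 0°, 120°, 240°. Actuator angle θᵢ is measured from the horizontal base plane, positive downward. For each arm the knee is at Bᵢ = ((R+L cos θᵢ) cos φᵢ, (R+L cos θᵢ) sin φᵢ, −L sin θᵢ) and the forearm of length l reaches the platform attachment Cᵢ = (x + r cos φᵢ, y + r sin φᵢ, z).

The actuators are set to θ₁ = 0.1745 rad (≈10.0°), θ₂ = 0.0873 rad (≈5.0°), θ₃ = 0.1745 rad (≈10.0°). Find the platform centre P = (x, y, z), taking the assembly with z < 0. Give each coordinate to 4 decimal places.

(-0.0047, 0.0082, -0.2988)

φ1=0.0°: virtual centre (0.2877, 0.0000, -0.0260), radius l
arm 2 at φ=120.0°: e+L cos θ2 = 0.2894;  O2 = (-0.1447, 0.2507, -0.0131)
arm 3 at φ=240.0°: e+L cos θ3 = 0.2877;  O3 = (-0.1439, -0.2492, -0.0260)
eliminate P² terms by subtracting sphere 1 from 2 and 3
[-0.8649 0.5013 0.0259]·P = 0.0005;  [-0.8632 -0.4983 0.0000]·P = 0.0000
det = 0.8637;  x = -0.0003+0.0150z,  y = 0.0005+-0.0259z
sphere 1 gives Az²+Bz+C=0 with A=1.0009, B=0.0434, C=-0.0764;  B²−4AC=0.3077;  roots -0.2988, 0.2554;  negative root z = -0.2988
x = -0.0047, y = 0.0082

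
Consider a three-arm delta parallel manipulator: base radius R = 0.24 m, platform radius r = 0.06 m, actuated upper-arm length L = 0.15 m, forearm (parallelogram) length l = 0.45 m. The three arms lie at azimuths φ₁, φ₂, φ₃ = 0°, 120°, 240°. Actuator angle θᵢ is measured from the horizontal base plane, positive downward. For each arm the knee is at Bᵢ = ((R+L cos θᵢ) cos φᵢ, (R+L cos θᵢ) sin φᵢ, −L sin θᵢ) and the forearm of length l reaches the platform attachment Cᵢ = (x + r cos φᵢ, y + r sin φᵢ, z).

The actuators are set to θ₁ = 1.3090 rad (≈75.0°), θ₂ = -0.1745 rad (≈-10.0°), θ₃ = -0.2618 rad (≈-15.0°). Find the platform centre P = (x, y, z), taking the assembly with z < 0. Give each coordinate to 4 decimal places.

arm 1 at φ=0.0°: ρ1 = 0.2188;  centre 1 = (0.2188, 0.0000, -0.1449)
φ2=120.0°: virtual centre (-0.1639, 0.2838, 0.0260), radius l
φ3=240.0°: virtual centre (-0.1624, -0.2814, 0.0388), radius l
subtract pairs → two planes through P
[-0.7654 0.5676 0.3419]·P = 0.0392;  [-0.7625 -0.5627 0.3674]·P = 0.0382
det = 0.8635;  x = -0.0506+0.4643z,  y = 0.0008+0.0238z
sphere 1 gives Az²+Bz+C=0 with A=1.2161, B=0.0396, C=-0.1089;  B²−4AC=0.5313;  roots -0.3159, 0.2834;  negative root z = -0.3159
x = -0.1973, y = -0.0067

(-0.1973, -0.0067, -0.3159)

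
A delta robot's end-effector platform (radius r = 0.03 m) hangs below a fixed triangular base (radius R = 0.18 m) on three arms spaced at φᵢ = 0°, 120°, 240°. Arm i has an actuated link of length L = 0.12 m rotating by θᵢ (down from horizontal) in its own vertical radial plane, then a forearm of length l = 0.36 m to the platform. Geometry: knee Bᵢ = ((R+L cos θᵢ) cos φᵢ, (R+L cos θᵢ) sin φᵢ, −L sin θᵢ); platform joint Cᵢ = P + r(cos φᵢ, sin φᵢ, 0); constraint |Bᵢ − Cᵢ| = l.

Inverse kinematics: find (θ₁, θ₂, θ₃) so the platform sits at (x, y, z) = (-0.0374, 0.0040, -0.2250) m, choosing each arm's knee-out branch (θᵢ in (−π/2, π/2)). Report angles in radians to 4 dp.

θ₁ = 0.2622, θ₂ = -0.3493, θ₃ = -0.2621

φ1=0.0° → target in arm frame (-0.0374, 0.0040)
  A=0.1874, B=-0.2250, C=(l²−L²−A²−y'²−z²)/(2L)=0.1227
  θ1 = atan2(B,A) + arccos(C/0.2928) = 0.2622
rotate P by −φ2: (0.0222, 0.0304, -0.2250)
  A=0.1278, B=-0.2250, C=(l²−L²−A²−y'²−z²)/(2L)=0.1971
  γ=atan2(-0.2250,0.1278)=-1.0541;  ψ=arccos(0.7617)=0.7048;  θ2=γ+ψ≈-0.3493
rotate P by −φ3: (0.0152, -0.0344, -0.2250)
  A=0.1348, B=-0.2250, C=(l²−L²−A²−y'²−z²)/(2L)=0.1885
  θ3 = atan2(B,A) + arccos(C/0.2623) = -0.2621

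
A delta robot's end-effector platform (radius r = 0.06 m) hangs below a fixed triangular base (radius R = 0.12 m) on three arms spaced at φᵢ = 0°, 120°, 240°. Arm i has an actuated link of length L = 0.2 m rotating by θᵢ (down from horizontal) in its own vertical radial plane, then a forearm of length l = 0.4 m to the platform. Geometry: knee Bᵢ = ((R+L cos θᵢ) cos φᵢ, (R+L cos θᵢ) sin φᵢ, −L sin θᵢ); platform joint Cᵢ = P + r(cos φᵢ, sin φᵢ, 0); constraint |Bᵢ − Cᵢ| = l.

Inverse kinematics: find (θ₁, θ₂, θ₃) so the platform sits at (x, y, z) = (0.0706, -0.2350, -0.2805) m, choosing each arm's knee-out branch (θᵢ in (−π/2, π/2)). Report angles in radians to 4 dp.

θ₁ = 0.0874, θ₂ = 1.1343, θ₃ = -0.3490

arm 1 (φ=0.0°): x'=0.0706, y'=-0.2350
  e−x'=-0.0106;  (l²−L²−(e−x')²−y'²−z²)/2L = -0.0350
  √(A²+B²)=0.2807;  θ1 = -1.6086+1.6960 ≈ 0.0874
arm 2 (φ=120.0°): x'=-0.2388, y'=0.0564
  e−x'=0.2988;  (l²−L²−(e−x')²−y'²−z²)/2L = -0.1279
  √(A²+B²)=0.4098;  θ2 = -0.7538+1.8881 ≈ 1.1343
rotate P by −φ3: (0.1682, 0.1786, -0.2805)
  e−x'=-0.1082;  (l²−L²−(e−x')²−y'²−z²)/2L = -0.0058
  γ=atan2(-0.2805,-0.1082)=-1.9390;  ψ=arccos(-0.0192)=1.5900;  θ3=γ+ψ≈-0.3490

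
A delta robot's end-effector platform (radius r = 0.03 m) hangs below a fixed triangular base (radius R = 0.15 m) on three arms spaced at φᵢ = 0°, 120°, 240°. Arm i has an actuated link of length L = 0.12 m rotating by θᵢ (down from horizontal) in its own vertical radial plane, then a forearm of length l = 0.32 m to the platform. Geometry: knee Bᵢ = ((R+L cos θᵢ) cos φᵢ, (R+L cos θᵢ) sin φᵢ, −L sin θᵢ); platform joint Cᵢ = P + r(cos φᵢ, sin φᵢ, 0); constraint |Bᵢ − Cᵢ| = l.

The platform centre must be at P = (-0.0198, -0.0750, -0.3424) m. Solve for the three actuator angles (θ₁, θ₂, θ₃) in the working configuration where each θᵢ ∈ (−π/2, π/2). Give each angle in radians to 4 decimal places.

θ₁ = 1.0474, θ₂ = 1.2220, θ₃ = 0.5234

rotate P by −φ1: (-0.0198, -0.0750, -0.3424)
  A cos θ + B sin θ = C:  0.1398·cos θ + -0.3424·sin θ = -0.2267
  γ=atan2(-0.3424,0.1398)=-1.1832;  ψ=arccos(-0.6130)=2.2306;  θ1=γ+ψ≈1.0474
rotate P by −φ2: (-0.0551, 0.0546, -0.3424)
  A=0.1751, B=-0.3424, C=(l²−L²−A²−y'²−z²)/(2L)=-0.2619
  θ2 = atan2(B,A) + arccos(C/0.3846) = 1.2220
φ3=240.0° → target in arm frame (0.0749, 0.0204)
  A cos θ + B sin θ = C:  0.0451·cos θ + -0.3424·sin θ = -0.1320
  √(A²+B²)=0.3454;  θ3 = -1.4397+1.9631 ≈ 0.5234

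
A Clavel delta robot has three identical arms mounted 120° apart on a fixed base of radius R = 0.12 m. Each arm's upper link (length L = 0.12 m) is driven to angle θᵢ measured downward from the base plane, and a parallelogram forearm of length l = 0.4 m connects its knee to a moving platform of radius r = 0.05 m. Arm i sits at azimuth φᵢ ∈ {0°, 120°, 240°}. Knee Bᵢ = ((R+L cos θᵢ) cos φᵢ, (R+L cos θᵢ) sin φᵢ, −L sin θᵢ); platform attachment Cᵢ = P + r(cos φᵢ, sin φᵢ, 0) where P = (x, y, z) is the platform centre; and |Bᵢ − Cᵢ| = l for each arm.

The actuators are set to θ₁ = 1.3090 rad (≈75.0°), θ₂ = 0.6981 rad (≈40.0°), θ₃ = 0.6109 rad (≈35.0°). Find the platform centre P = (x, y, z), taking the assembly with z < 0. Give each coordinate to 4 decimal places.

centre 1 = (0.1011·cos0.0°, 0.1011·sin0.0°, -0.1159) = (0.1011, 0.0000, -0.1159)
φ2=120.0°: virtual centre (-0.0810, 0.1402, -0.0771), radius l
centre 3 = (0.1683·cos240.0°, 0.1683·sin240.0°, -0.0688) = (-0.0841, -0.1457, -0.0688)
|centre ₂|²−|centre ₁|² = 0.0085;  |centre ₃|²−|centre ₁|² = 0.0094
[-0.3640 0.2805 0.0776]·P = 0.0085;  [-0.3704 -0.2915 0.0942]·P = 0.0094
Cramer: x(z) = -0.0244+0.2334z;  y(z) = -0.0013+0.0264z
quadratic in z: (1.0552)z²+(0.1732)z+(-0.1308)=0, √Δ=0.7630 → z ∈ {-0.4436, 0.2795}; z = -0.4436 (taking z<0)
x = -0.1279, y = -0.0130

(-0.1279, -0.0130, -0.4436)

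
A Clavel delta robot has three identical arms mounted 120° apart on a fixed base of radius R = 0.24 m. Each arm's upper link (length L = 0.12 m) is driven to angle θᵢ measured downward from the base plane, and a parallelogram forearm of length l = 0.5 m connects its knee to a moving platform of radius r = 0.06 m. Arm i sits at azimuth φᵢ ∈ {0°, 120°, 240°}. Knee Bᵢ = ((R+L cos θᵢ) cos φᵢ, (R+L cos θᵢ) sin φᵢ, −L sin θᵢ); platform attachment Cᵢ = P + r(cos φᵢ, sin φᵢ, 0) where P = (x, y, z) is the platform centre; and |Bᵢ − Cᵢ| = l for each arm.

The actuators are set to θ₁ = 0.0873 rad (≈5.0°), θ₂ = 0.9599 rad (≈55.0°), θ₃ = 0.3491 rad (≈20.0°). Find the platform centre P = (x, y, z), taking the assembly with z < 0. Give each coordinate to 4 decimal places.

(0.0767, -0.0756, -0.4516)

centre 1 = (0.2995·cos0.0°, 0.2995·sin0.0°, -0.0105) = (0.2995, 0.0000, -0.0105)
arm 2 at φ=120.0°: (R−r)+L cos θ2 = 0.2488;  centre 2 = (-0.1244, 0.2155, -0.0983)
centre 3 = (0.2928·cos240.0°, 0.2928·sin240.0°, -0.0410) = (-0.1464, -0.2535, -0.0410)
eliminate P² terms by subtracting sphere 1 from 2 and 3
linear system: -0.8479x+0.4310y = -0.0183−-0.1757z; -0.8918x+-0.5071y = -0.0024−-0.0612z
det = 0.8143;  x = 0.0127+-0.1418z,  y = -0.0175+0.1287z
sphere 1 gives Az²+Bz+C=0 with A=1.0367, B=0.0978, C=-0.1673;  B²−4AC=0.7032;  roots -0.4516, 0.3573;  negative root z = -0.4516
x = 0.0767, y = -0.0756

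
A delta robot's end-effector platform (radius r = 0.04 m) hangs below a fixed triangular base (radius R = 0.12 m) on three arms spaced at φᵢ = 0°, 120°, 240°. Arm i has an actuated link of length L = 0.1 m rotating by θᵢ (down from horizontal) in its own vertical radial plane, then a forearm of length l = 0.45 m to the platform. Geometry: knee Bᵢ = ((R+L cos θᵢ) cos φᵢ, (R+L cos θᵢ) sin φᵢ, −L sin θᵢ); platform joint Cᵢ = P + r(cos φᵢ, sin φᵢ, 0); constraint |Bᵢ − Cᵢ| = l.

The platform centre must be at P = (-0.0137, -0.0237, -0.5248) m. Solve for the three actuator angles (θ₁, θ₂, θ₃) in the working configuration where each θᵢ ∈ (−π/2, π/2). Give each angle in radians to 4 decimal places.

θ₁ = 1.2224, θ₂ = 1.2223, θ₃ = 1.0480

φ1=0.0° → target in arm frame (-0.0137, -0.0237)
  e−x'=0.0937;  (l²−L²−(e−x')²−y'²−z²)/2L = -0.4613
  √(A²+B²)=0.5331;  θ1 = -1.3941+2.6165 ≈ 1.2224
arm 2 (φ=120.0°): x'=-0.0137, y'=0.0237
  A=0.0937, B=-0.5248, C=(l²−L²−A²−y'²−z²)/(2L)=-0.4613
  γ=atan2(-0.5248,0.0937)=-1.3942;  ψ=arccos(-0.8653)=2.6165;  θ2=γ+ψ≈1.2223
arm 3 (φ=240.0°): x'=0.0274, y'=0.0000
  e−x'=0.0526;  (l²−L²−(e−x')²−y'²−z²)/2L = -0.4284
  γ=atan2(-0.5248,0.0526)=-1.4709;  ψ=arccos(-0.8123)=2.5188;  θ3=γ+ψ≈1.0480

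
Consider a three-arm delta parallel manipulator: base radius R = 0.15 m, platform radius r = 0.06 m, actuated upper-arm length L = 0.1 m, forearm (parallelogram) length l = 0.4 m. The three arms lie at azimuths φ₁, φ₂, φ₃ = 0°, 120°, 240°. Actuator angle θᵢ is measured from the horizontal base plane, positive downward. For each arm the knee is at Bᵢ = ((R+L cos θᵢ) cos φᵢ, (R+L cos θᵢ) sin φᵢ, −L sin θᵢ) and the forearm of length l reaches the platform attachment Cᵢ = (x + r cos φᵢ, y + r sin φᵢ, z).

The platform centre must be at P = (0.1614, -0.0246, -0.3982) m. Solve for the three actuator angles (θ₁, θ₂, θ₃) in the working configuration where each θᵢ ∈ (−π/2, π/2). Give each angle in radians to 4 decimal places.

arm 1 (φ=0.0°): x'=0.1614, y'=-0.0246
  e−x'=-0.0714;  (l²−L²−(e−x')²−y'²−z²)/2L = -0.0713
  √(A²+B²)=0.4046;  θ1 = -1.7482+1.7480 ≈ -0.0002
arm 2 (φ=120.0°): x'=-0.1020, y'=-0.1275
  A=0.1920, B=-0.3982, C=(l²−L²−A²−y'²−z²)/(2L)=-0.3084
  γ=atan2(-0.3982,0.1920)=-1.1215;  ψ=arccos(-0.6976)=2.3429;  θ2=γ+ψ≈1.2213
φ3=240.0° → target in arm frame (-0.0594, 0.1521)
  A cos θ + B sin θ = C:  0.1494·cos θ + -0.3982·sin θ = -0.2700
  θ3 = atan2(B,A) + arccos(C/0.4253) = 1.0469

θ₁ = -0.0002, θ₂ = 1.2213, θ₃ = 1.0469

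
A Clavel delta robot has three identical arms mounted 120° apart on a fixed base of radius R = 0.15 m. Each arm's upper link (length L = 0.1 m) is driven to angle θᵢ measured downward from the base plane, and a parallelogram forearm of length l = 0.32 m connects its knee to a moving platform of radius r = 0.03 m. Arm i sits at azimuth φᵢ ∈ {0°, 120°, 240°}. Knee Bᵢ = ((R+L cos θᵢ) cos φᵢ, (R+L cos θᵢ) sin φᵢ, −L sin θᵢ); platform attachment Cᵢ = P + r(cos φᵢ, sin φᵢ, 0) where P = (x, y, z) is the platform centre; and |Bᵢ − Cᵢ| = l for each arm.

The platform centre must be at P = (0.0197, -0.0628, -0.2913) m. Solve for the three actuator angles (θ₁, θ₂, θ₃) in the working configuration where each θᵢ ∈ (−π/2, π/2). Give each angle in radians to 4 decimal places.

θ₁ = 0.4366, θ₂ = 0.9602, θ₃ = 0.2618

φ1=0.0° → target in arm frame (0.0197, -0.0628)
  A=0.1003, B=-0.2913, C=(l²−L²−A²−y'²−z²)/(2L)=-0.0323
  θ1 = atan2(B,A) + arccos(C/0.3081) = 0.4366
rotate P by −φ2: (-0.0642, 0.0143, -0.2913)
  A cos θ + B sin θ = C:  0.1842·cos θ + -0.2913·sin θ = -0.1330
  θ2 = atan2(B,A) + arccos(C/0.3447) = 0.9602
rotate P by −φ3: (0.0445, 0.0485, -0.2913)
  A cos θ + B sin θ = C:  0.0755·cos θ + -0.2913·sin θ = -0.0025
  √(A²+B²)=0.3009;  θ3 = -1.3173+1.5791 ≈ 0.2618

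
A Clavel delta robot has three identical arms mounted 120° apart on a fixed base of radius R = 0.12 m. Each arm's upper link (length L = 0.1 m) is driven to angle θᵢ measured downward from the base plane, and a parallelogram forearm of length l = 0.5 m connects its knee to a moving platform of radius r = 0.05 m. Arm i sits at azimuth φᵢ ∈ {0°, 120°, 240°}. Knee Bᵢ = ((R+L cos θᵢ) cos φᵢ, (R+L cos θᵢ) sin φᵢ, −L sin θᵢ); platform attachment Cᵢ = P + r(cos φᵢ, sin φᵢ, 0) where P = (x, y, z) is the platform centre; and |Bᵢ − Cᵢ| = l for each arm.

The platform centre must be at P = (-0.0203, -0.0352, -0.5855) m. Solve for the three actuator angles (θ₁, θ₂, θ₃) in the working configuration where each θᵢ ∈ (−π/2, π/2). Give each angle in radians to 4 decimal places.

arm 1 (φ=0.0°): x'=-0.0203, y'=-0.0352
  A cos θ + B sin θ = C:  0.0903·cos θ + -0.5855·sin θ = -0.5610
  γ=atan2(-0.5855,0.0903)=-1.4178;  ψ=arccos(-0.9470)=2.8145;  θ1=γ+ψ≈1.3967
rotate P by −φ2: (-0.0203, 0.0352, -0.5855)
  e−x'=0.0903;  (l²−L²−(e−x')²−y'²−z²)/2L = -0.5610
  γ=atan2(-0.5855,0.0903)=-1.4177;  ψ=arccos(-0.9470)=2.8146;  θ2=γ+ψ≈1.3969
rotate P by −φ3: (0.0406, 0.0000, -0.5855)
  e−x'=0.0294;  (l²−L²−(e−x')²−y'²−z²)/2L = -0.5184
  √(A²+B²)=0.5862;  θ3 = -1.5207+2.6556 ≈ 1.1349

θ₁ = 1.3967, θ₂ = 1.3969, θ₃ = 1.1349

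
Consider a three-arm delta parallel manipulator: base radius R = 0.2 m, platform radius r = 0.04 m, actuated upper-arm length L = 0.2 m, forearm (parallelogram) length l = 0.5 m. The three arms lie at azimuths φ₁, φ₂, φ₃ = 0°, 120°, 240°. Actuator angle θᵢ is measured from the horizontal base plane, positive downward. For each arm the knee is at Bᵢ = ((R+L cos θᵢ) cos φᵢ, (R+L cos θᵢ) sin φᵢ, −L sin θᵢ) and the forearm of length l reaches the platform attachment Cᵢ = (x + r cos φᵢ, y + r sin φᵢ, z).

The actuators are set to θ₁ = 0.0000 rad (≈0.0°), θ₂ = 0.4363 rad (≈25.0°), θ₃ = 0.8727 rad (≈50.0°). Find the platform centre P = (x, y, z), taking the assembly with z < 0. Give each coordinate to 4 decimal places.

(0.1160, 0.0752, -0.4299)

centre 1 = (0.3600·cos0.0°, 0.3600·sin0.0°, 0.0000) = (0.3600, 0.0000, 0.0000)
centre 2 = (0.3413·cos120.0°, 0.3413·sin120.0°, -0.0845) = (-0.1706, 0.2955, -0.0845)
centre 3 = (0.2886·cos240.0°, 0.2886·sin240.0°, -0.1532) = (-0.1443, -0.2499, -0.1532)
eliminate P² terms by subtracting sphere 1 from 2 and 3
plane₁₂: -1.0613x+0.5911y+-0.1690z = -0.0060
det = 1.1265;  x = 0.0147+-0.2358z,  y = 0.0162+-0.1373z
sphere 1 gives Az²+Bz+C=0 with A=1.0744, B=0.1584, C=-0.1305;  B²−4AC=0.5859;  roots -0.4299, 0.2825;  negative root z = -0.4299
x = 0.1160, y = 0.0752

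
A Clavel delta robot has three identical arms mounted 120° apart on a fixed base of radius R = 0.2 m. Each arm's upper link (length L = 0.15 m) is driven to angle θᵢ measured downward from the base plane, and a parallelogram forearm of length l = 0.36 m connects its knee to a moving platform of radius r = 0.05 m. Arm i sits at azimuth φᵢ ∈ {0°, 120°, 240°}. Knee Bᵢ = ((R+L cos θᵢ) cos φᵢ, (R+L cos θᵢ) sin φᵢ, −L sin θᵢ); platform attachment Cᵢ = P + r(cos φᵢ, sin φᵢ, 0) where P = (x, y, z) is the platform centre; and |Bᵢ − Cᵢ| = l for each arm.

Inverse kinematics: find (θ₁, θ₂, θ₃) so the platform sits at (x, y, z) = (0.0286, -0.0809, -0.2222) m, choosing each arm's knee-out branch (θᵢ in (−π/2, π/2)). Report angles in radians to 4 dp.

θ₁ = -0.0004, θ₂ = 0.7856, θ₃ = -0.2624

φ1=0.0° → target in arm frame (0.0286, -0.0809)
  e−x'=0.1214;  (l²−L²−(e−x')²−y'²−z²)/2L = 0.1215
  √(A²+B²)=0.2532;  θ1 = -1.0708+1.0704 ≈ -0.0004
rotate P by −φ2: (-0.0844, 0.0157, -0.2222)
  A=0.2344, B=-0.2222, C=(l²−L²−A²−y'²−z²)/(2L)=0.0085
  √(A²+B²)=0.3230;  θ2 = -0.7588+1.5444 ≈ 0.7856
rotate P by −φ3: (0.0558, 0.0652, -0.2222)
  A=0.0942, B=-0.2222, C=(l²−L²−A²−y'²−z²)/(2L)=0.1486
  θ3 = atan2(B,A) + arccos(C/0.2414) = -0.2624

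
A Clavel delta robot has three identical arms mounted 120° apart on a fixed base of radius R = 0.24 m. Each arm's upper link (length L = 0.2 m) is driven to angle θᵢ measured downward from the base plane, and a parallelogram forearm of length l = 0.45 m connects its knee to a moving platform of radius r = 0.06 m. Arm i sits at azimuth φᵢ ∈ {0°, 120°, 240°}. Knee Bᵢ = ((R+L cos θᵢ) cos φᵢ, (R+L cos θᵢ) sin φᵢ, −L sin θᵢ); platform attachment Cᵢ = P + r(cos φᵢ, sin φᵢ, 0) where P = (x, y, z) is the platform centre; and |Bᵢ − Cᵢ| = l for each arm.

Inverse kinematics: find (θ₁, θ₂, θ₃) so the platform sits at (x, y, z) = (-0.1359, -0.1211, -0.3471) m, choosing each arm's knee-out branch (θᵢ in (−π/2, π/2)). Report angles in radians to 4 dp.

arm 1 (φ=0.0°): x'=-0.1359, y'=-0.1211
  A cos θ + B sin θ = C:  0.3159·cos θ + -0.3471·sin θ = -0.1811
  γ=atan2(-0.3471,0.3159)=-0.8324;  ψ=arccos(-0.3858)=1.9669;  θ1=γ+ψ≈1.1345
arm 2 (φ=120.0°): x'=-0.0369, y'=0.1782
  A=0.2169, B=-0.3471, C=(l²−L²−A²−y'²−z²)/(2L)=-0.0920
  √(A²+B²)=0.4093;  θ2 = -1.0122+1.7975 ≈ 0.7853
arm 3 (φ=240.0°): x'=0.1728, y'=-0.0571
  A=0.0072, B=-0.3471, C=(l²−L²−A²−y'²−z²)/(2L)=0.0968
  γ=atan2(-0.3471,0.0072)=-1.5501;  ψ=arccos(0.2787)=1.2883;  θ3=γ+ψ≈-0.2618

θ₁ = 1.1345, θ₂ = 0.7853, θ₃ = -0.2618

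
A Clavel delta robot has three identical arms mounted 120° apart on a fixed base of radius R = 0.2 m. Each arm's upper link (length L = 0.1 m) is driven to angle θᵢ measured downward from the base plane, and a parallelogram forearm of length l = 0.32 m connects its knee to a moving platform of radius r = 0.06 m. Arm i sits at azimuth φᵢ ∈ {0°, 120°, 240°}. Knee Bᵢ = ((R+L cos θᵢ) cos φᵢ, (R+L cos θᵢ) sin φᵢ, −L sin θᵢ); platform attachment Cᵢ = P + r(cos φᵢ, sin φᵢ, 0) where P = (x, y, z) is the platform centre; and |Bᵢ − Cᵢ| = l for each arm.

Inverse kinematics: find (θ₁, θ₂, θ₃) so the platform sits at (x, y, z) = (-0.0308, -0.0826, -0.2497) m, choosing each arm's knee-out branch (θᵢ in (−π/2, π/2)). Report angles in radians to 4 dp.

θ₁ = 0.6983, θ₂ = 0.8726, θ₃ = -0.3483

rotate P by −φ1: (-0.0308, -0.0826, -0.2497)
  e−x'=0.1708;  (l²−L²−(e−x')²−y'²−z²)/2L = -0.0297
  √(A²+B²)=0.3025;  θ1 = -0.9709+1.6692 ≈ 0.6983
arm 2 (φ=120.0°): x'=-0.0561, y'=0.0680
  A=0.1961, B=-0.2497, C=(l²−L²−A²−y'²−z²)/(2L)=-0.0652
  θ2 = atan2(B,A) + arccos(C/0.3175) = 0.8726
rotate P by −φ3: (0.0869, 0.0146, -0.2497)
  A cos θ + B sin θ = C:  0.0531·cos θ + -0.2497·sin θ = 0.1351
  γ=atan2(-0.2497,0.0531)=-1.3614;  ψ=arccos(0.5292)=1.0131;  θ3=γ+ψ≈-0.3483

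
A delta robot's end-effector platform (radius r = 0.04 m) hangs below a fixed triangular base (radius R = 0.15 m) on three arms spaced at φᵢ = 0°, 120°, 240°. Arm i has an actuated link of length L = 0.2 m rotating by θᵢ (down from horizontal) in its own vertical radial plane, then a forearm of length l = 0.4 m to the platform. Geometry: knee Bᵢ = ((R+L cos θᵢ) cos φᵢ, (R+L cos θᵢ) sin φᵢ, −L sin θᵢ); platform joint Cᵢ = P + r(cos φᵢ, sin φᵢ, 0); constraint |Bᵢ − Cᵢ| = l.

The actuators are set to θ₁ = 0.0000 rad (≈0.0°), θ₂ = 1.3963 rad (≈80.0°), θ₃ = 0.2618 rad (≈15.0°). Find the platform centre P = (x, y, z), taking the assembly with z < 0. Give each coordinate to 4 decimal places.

(0.1449, -0.1907, -0.3104)

φ1=0.0°: virtual centre (0.3100, 0.0000, 0.0000), radius l
O2 = (0.1447·cos120.0°, 0.1447·sin120.0°, -0.1970) = (-0.0724, 0.1253, -0.1970)
arm 3 at φ=240.0°: (R−r)+L cos θ3 = 0.3032;  O3 = (-0.1516, -0.2626, -0.0518)
eliminate P² terms by subtracting sphere 1 from 2 and 3
plane₁₂: -0.7647x+0.2507y+-0.3939z = -0.0364
det = 0.6330;  x = 0.0308+-0.3678z,  y = -0.0512+0.4494z
quadratic in z: (1.3373)z²+(0.1594)z+(-0.0794)=0, √Δ=0.6709 → z ∈ {-0.3104, 0.1913}; z = -0.3104 (taking z<0)
x = 0.1449, y = -0.1907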